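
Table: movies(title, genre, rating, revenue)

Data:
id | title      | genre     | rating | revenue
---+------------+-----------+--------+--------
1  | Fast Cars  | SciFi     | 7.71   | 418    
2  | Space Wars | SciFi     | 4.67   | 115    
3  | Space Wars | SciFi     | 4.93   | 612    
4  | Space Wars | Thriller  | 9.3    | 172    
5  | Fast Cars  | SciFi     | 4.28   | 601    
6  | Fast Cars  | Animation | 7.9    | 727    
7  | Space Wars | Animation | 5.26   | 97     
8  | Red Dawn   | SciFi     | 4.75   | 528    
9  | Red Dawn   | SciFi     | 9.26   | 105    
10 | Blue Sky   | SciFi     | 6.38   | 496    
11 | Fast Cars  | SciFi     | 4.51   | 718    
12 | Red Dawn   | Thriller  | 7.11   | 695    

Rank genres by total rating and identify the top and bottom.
SELECT genre, SUM(rating)
FROM movies
GROUP BY genre
ORDER BY SUM(rating)

All groups:
  Animation: 13.16
  Thriller: 16.41
  SciFi: 46.49

Highest: SciFi (46.49)
Lowest: Animation (13.16)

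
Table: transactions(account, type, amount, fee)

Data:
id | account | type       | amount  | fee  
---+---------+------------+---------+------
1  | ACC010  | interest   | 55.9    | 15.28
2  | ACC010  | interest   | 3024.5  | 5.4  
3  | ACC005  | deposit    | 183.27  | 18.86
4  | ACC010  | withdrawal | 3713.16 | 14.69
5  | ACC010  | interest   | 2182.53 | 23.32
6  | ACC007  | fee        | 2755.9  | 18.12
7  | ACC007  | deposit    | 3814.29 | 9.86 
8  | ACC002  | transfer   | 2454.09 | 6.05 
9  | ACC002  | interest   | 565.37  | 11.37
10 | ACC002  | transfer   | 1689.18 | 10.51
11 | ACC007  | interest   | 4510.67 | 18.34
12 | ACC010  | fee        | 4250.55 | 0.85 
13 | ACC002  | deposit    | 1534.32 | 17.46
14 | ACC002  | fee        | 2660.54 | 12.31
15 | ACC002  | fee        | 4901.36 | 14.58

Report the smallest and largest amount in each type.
SELECT type, MIN(amount), MAX(amount)
FROM transactions
GROUP BY type

Result:
  deposit: min=183.27, max=3814.29
  fee: min=2660.54, max=4901.36
  interest: min=55.90, max=4510.67
  transfer: min=1689.18, max=2454.09
  withdrawal: min=3713.16, max=3713.16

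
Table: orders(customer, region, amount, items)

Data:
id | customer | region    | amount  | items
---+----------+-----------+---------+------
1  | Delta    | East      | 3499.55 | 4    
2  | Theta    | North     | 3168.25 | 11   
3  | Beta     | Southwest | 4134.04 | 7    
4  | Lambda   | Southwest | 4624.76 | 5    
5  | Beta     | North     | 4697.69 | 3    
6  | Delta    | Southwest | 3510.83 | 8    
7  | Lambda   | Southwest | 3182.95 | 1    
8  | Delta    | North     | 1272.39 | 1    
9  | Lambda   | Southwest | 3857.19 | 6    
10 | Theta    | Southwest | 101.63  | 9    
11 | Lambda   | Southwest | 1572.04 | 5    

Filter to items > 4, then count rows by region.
SELECT region, COUNT(*)
FROM orders
WHERE items > 4
GROUP BY region

Note: WHERE filters rows before grouping.

Result:
  North: 1
  Southwest: 6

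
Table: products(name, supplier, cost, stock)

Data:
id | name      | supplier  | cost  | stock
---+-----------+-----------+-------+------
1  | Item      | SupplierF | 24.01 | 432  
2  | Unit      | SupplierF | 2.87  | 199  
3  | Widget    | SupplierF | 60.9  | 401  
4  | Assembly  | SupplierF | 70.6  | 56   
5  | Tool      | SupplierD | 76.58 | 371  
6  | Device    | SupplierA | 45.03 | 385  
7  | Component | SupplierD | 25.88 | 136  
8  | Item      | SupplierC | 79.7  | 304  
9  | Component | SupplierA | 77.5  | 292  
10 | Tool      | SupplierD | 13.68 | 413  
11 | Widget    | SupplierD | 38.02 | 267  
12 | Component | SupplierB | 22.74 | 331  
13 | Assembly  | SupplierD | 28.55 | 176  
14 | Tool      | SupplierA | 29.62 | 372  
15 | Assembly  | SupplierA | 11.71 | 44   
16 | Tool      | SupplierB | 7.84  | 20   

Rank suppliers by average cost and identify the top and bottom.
SELECT supplier, AVG(cost)
FROM products
GROUP BY supplier
ORDER BY AVG(cost)

All groups:
  SupplierB: 15.29
  SupplierD: 36.54
  SupplierF: 39.60
  SupplierA: 40.97
  SupplierC: 79.70

Highest: SupplierC (79.70)
Lowest: SupplierB (15.29)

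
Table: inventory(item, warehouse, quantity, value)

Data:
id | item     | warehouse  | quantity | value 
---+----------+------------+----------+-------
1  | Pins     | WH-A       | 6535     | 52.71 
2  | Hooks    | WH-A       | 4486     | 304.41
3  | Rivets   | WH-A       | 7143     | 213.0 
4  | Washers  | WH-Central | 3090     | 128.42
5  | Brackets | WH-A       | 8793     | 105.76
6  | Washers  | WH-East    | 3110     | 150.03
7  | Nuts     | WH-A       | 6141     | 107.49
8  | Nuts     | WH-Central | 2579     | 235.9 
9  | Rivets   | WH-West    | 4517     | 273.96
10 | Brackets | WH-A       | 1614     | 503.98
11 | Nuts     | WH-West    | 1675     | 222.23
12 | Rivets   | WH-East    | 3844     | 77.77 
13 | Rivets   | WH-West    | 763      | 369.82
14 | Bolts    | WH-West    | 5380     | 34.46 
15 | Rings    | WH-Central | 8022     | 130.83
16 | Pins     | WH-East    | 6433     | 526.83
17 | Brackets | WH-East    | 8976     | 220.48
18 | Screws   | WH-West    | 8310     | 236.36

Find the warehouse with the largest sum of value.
SELECT warehouse, SUM(value) as val
FROM inventory
GROUP BY warehouse
ORDER BY val DESC
LIMIT 1

Result: WH-A with sum(value) = 1287.35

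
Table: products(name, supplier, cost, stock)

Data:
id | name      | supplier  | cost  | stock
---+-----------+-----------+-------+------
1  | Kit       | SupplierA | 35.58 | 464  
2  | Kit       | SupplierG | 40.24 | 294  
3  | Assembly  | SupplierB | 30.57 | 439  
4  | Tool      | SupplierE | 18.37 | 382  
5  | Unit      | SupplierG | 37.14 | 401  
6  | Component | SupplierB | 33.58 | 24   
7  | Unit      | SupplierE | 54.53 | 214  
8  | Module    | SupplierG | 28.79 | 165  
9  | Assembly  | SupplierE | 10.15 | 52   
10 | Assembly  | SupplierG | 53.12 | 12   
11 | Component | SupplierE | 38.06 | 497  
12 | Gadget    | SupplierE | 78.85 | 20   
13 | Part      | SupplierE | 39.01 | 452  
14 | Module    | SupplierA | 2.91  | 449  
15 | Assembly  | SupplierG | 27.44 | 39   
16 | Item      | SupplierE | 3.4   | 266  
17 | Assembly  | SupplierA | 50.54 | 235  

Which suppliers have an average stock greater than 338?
SELECT supplier, AVG(stock)
FROM products
GROUP BY supplier
HAVING AVG(stock) > 338

Result:
  SupplierA: avg=382.67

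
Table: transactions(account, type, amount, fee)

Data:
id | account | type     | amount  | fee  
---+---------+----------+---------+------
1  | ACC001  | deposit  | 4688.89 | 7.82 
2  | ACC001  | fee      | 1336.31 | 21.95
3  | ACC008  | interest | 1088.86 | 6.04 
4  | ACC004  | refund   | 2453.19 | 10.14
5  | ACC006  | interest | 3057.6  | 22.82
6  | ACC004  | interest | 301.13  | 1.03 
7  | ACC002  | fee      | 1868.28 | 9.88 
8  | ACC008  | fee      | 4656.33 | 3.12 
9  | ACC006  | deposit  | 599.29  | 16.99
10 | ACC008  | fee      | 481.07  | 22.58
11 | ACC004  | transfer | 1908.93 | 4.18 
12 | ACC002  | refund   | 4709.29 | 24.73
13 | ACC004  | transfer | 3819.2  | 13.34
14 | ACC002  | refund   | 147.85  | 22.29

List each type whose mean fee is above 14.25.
SELECT type, AVG(fee)
FROM transactions
GROUP BY type
HAVING AVG(fee) > 14.25

Result:
  fee: avg=14.38
  refund: avg=19.05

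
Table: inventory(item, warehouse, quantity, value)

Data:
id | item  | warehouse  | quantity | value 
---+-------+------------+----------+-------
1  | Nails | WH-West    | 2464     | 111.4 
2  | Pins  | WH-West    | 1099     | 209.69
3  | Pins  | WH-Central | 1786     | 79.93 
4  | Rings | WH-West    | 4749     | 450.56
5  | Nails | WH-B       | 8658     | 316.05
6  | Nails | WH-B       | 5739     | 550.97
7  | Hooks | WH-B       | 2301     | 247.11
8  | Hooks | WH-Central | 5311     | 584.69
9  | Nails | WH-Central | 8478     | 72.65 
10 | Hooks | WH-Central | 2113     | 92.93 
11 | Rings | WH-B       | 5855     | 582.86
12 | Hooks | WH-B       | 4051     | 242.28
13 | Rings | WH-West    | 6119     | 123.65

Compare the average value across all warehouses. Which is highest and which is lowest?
SELECT warehouse, AVG(value)
FROM inventory
GROUP BY warehouse
ORDER BY AVG(value)

All groups:
  WH-Central: 207.55
  WH-West: 223.83
  WH-B: 387.85

Highest: WH-B (387.85)
Lowest: WH-Central (207.55)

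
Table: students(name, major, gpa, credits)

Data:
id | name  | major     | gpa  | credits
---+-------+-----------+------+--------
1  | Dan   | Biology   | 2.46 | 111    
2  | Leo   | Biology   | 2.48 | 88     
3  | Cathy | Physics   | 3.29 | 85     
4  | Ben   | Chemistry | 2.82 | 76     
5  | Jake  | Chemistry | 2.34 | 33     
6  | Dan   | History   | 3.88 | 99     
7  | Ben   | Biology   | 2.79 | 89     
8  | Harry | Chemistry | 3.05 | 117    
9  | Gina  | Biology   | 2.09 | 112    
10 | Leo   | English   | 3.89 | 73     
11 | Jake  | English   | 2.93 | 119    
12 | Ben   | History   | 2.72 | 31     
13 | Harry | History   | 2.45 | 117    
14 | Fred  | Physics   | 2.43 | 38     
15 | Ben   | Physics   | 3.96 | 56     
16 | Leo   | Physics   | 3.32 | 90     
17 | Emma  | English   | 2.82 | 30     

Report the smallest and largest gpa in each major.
SELECT major, MIN(gpa), MAX(gpa)
FROM students
GROUP BY major

Result:
  Biology: min=2.09, max=2.79
  Chemistry: min=2.34, max=3.05
  English: min=2.82, max=3.89
  History: min=2.45, max=3.88
  Physics: min=2.43, max=3.96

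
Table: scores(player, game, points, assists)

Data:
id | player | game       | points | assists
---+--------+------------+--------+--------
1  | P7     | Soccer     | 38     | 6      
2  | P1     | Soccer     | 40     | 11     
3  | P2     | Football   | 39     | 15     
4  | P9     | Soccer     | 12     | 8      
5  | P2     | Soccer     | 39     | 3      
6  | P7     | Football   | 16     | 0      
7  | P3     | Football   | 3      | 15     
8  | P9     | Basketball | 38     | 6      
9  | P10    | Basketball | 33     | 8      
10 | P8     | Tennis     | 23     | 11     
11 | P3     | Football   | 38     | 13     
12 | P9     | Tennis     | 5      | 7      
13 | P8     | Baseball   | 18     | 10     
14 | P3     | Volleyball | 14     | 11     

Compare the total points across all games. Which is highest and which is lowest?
SELECT game, SUM(points)
FROM scores
GROUP BY game
ORDER BY SUM(points)

All groups:
  Volleyball: 14
  Baseball: 18
  Tennis: 28
  Basketball: 71
  Football: 96
  Soccer: 129

Highest: Soccer (129)
Lowest: Volleyball (14)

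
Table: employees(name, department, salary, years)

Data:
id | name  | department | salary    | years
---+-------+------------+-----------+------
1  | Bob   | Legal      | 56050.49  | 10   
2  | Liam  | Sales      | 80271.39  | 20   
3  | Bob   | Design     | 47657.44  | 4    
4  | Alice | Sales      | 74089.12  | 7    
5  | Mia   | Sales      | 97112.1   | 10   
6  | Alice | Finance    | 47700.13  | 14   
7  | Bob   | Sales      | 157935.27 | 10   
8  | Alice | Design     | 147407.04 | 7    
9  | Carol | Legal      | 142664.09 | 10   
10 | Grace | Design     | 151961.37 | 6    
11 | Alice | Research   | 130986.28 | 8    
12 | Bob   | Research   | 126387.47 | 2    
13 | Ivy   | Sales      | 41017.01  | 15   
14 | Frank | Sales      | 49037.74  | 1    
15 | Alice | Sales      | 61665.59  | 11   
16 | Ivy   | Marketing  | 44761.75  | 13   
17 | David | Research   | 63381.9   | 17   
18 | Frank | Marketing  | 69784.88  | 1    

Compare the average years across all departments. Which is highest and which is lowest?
SELECT department, AVG(years)
FROM employees
GROUP BY department
ORDER BY AVG(years)

All groups:
  Design: 5.67
  Marketing: 7.00
  Research: 9.00
  Legal: 10.00
  Sales: 10.57
  Finance: 14.00

Highest: Finance (14.00)
Lowest: Design (5.67)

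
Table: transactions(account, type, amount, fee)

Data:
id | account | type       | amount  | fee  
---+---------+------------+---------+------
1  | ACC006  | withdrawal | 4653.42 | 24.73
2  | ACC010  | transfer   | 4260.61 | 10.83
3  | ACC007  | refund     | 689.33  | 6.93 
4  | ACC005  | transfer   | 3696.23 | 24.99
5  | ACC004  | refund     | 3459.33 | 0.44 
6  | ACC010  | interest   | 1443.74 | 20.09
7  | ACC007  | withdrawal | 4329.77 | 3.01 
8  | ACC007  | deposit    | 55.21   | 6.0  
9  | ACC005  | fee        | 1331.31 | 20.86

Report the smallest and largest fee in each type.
SELECT type, MIN(fee), MAX(fee)
FROM transactions
GROUP BY type

Result:
  deposit: min=6.00, max=6.00
  fee: min=20.86, max=20.86
  interest: min=20.09, max=20.09
  refund: min=0.44, max=6.93
  transfer: min=10.83, max=24.99
  withdrawal: min=3.01, max=24.73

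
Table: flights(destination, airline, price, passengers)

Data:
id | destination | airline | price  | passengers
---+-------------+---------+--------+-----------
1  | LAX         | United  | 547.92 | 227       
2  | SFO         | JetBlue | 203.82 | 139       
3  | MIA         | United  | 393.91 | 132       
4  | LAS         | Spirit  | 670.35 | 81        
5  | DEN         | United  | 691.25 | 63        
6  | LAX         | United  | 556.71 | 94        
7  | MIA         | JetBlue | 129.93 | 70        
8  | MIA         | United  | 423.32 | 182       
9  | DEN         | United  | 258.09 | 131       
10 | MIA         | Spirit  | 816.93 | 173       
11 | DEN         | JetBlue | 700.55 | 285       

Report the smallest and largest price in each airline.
SELECT airline, MIN(price), MAX(price)
FROM flights
GROUP BY airline

Result:
  JetBlue: min=129.93, max=700.55
  Spirit: min=670.35, max=816.93
  United: min=258.09, max=691.25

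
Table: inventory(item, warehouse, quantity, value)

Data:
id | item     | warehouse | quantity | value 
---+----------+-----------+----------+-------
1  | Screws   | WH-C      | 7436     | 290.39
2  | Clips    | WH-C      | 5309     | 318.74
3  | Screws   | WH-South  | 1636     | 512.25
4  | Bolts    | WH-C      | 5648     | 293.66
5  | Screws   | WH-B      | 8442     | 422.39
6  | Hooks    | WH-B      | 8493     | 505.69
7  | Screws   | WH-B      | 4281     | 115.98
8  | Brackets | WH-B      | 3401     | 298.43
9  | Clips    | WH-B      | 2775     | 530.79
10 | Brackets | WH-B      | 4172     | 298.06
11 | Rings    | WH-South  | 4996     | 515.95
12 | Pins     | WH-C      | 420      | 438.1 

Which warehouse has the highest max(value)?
SELECT warehouse, MAX(value) as val
FROM inventory
GROUP BY warehouse
ORDER BY val DESC
LIMIT 1

Result: WH-B with max(value) = 530.79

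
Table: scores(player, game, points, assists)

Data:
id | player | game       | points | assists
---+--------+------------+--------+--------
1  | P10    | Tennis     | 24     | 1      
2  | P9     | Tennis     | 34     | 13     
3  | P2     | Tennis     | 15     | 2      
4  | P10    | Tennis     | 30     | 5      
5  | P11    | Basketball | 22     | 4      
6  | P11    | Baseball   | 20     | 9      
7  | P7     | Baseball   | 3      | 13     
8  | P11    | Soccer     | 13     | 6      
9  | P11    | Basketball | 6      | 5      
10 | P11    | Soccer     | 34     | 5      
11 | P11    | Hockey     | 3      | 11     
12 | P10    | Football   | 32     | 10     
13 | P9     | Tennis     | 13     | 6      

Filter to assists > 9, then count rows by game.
SELECT game, COUNT(*)
FROM scores
WHERE assists > 9
GROUP BY game

Note: WHERE filters rows before grouping.

Result:
  Baseball: 1
  Football: 1
  Hockey: 1
  Tennis: 1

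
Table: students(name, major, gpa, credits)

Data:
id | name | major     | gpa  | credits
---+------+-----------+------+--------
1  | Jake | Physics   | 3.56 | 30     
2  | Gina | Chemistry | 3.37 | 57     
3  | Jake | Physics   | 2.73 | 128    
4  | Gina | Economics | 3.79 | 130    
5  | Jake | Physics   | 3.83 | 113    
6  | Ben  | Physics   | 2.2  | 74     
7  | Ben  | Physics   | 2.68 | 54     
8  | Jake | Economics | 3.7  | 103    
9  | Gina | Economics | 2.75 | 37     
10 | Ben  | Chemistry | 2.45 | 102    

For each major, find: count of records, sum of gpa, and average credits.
SELECT major,
       COUNT(*) as cnt,
       SUM(gpa) as total_gpa,
       AVG(credits) as avg_credits
FROM students
GROUP BY major

Result:
  Chemistry: 2 records, 5.82 total gpa, 79.50 avg credits
  Economics: 3 records, 10.24 total gpa, 90.00 avg credits
  Physics: 5 records, 15.00 total gpa, 79.80 avg credits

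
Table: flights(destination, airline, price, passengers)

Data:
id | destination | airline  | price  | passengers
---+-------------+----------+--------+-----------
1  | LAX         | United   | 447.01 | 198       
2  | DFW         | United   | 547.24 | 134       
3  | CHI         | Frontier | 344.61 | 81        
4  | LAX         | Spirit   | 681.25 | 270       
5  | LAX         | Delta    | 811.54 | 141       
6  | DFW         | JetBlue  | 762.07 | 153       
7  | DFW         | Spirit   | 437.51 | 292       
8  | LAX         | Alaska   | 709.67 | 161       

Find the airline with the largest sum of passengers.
SELECT airline, SUM(passengers) as val
FROM flights
GROUP BY airline
ORDER BY val DESC
LIMIT 1

Result: Spirit with sum(passengers) = 562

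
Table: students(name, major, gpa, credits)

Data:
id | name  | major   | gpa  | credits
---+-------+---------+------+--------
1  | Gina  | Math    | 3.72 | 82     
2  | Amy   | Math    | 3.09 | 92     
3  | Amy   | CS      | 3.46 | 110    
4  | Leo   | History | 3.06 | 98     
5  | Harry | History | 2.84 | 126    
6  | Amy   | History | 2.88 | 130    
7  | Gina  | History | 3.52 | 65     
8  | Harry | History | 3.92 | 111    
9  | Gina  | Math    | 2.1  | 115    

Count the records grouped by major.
SELECT major, COUNT(*) as count
FROM students
GROUP BY major

Result:
  CS: 1
  History: 5
  Math: 3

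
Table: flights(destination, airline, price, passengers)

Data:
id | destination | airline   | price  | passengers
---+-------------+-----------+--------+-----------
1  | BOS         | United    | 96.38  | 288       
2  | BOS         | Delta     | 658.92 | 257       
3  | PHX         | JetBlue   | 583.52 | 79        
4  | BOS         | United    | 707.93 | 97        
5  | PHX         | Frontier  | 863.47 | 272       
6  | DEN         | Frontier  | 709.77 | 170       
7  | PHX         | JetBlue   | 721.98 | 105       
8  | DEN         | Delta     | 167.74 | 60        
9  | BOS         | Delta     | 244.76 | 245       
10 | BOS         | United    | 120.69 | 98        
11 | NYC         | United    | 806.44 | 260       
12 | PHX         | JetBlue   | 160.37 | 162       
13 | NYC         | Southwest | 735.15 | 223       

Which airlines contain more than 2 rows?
SELECT airline, COUNT(*) as cnt
FROM flights
GROUP BY airline
HAVING COUNT(*) > 2

Result:
  Delta: 3
  JetBlue: 3
  United: 4

Note: HAVING filters groups after aggregation, WHERE filters rows before.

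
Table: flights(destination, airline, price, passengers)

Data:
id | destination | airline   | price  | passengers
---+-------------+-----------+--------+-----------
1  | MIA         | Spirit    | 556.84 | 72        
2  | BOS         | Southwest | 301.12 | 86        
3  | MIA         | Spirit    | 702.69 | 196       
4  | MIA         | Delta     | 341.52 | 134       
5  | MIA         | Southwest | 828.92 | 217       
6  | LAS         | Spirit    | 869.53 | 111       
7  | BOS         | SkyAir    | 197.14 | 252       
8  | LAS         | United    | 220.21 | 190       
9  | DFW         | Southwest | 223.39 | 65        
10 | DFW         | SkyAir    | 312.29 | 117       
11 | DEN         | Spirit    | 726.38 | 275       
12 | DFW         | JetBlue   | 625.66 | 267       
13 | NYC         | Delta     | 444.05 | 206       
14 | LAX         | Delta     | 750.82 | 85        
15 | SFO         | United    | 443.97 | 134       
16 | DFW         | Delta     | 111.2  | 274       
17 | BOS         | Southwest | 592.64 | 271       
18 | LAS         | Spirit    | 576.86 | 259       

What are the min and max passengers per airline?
SELECT airline, MIN(passengers), MAX(passengers)
FROM flights
GROUP BY airline

Result:
  Delta: min=85, max=274
  JetBlue: min=267, max=267
  SkyAir: min=117, max=252
  Southwest: min=65, max=271
  Spirit: min=72, max=275
  United: min=134, max=190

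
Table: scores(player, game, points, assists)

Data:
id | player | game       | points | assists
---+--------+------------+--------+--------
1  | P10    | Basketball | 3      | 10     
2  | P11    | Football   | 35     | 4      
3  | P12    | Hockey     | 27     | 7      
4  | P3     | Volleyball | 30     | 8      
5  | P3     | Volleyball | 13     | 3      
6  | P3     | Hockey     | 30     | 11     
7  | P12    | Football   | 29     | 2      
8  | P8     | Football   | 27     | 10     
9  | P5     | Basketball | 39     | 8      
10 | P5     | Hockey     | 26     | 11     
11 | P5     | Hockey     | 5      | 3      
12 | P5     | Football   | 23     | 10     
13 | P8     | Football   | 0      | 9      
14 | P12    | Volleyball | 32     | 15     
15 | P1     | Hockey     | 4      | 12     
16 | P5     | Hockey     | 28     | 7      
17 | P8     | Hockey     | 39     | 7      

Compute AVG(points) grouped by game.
SELECT game, AVG(points) as result
FROM scores
GROUP BY game

Result:
  Basketball: 21.00
  Football: 22.80
  Hockey: 22.71
  Volleyball: 25.00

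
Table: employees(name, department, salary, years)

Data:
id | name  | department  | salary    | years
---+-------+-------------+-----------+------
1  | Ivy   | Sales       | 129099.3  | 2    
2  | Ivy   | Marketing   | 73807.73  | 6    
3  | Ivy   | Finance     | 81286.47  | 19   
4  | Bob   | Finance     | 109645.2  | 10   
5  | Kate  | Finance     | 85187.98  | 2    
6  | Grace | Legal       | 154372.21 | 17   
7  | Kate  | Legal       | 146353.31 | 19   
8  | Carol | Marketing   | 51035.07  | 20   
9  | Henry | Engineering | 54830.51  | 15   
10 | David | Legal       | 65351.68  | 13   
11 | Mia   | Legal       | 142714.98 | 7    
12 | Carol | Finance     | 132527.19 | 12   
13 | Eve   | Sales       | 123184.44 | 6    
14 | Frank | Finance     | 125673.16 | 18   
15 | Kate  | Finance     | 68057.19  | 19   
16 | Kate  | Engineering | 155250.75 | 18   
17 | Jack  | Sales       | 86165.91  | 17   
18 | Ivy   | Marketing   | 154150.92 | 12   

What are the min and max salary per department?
SELECT department, MIN(salary), MAX(salary)
FROM employees
GROUP BY department

Result:
  Engineering: min=54830.51, max=155250.75
  Finance: min=68057.19, max=132527.19
  Legal: min=65351.68, max=154372.21
  Marketing: min=51035.07, max=154150.92
  Sales: min=86165.91, max=129099.30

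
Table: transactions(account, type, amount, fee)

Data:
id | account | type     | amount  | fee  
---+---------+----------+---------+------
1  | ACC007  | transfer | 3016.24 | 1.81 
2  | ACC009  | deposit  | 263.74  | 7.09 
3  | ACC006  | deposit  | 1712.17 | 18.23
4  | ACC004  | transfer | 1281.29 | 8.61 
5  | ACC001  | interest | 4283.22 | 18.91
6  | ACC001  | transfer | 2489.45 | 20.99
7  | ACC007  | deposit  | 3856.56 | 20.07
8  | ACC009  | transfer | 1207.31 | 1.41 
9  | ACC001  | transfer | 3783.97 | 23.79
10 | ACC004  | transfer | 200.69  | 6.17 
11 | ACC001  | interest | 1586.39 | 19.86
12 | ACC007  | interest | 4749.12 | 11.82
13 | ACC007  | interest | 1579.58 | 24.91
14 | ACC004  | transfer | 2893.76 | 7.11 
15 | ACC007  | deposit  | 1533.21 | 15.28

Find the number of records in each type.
SELECT type, COUNT(*) as count
FROM transactions
GROUP BY type

Result:
  deposit: 4
  interest: 4
  transfer: 7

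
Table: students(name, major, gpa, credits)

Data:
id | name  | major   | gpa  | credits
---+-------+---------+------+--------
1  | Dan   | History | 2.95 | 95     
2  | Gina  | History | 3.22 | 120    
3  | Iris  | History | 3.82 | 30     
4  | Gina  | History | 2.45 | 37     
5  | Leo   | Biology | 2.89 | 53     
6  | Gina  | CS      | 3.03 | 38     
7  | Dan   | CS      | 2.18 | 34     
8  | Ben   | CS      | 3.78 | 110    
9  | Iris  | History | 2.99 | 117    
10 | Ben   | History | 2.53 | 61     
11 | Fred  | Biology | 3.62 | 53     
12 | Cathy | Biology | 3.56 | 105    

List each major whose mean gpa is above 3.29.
SELECT major, AVG(gpa)
FROM students
GROUP BY major
HAVING AVG(gpa) > 3.29

Result:
  Biology: avg=3.36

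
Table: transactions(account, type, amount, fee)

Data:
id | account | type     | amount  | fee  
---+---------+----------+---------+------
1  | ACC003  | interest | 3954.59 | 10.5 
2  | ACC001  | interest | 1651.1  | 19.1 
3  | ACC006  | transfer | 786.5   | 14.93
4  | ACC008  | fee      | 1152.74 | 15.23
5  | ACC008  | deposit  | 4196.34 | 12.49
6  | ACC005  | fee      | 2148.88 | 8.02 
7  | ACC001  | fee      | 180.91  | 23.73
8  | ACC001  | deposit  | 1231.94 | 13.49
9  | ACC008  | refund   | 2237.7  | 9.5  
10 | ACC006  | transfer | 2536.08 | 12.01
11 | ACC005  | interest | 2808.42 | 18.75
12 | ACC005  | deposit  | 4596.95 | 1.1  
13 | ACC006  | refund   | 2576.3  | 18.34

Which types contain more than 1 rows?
SELECT type, COUNT(*) as cnt
FROM transactions
GROUP BY type
HAVING COUNT(*) > 1

Result:
  deposit: 3
  fee: 3
  interest: 3
  refund: 2
  transfer: 2

Note: HAVING filters groups after aggregation, WHERE filters rows before.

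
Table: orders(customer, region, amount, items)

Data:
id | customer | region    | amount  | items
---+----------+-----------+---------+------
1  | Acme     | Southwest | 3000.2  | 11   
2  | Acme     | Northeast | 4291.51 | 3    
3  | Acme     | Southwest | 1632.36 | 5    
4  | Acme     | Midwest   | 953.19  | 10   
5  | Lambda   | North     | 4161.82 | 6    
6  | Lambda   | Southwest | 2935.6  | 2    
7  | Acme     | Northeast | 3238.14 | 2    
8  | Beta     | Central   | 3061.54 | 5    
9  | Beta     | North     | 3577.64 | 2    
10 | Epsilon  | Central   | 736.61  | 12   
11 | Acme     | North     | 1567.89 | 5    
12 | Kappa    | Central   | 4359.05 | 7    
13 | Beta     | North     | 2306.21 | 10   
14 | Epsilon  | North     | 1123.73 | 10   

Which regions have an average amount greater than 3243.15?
SELECT region, AVG(amount)
FROM orders
GROUP BY region
HAVING AVG(amount) > 3243.15

Result:
  Northeast: avg=3764.83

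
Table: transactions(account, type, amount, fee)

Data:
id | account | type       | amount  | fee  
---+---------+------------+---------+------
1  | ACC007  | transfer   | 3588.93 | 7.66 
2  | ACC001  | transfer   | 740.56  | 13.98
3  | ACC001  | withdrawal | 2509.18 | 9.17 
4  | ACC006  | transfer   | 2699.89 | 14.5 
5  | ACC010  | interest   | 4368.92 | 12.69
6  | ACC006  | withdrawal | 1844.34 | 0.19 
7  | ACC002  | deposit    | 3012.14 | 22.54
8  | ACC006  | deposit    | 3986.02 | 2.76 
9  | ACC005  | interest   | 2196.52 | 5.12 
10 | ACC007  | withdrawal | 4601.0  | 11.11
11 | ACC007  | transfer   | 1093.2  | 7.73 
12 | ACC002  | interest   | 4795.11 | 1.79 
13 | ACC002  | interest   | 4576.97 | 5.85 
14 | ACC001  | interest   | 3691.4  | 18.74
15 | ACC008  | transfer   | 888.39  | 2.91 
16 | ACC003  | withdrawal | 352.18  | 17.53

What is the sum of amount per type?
SELECT type, SUM(amount) as result
FROM transactions
GROUP BY type

Result:
  deposit: 6998.16
  interest: 19628.92
  transfer: 9010.97
  withdrawal: 9306.70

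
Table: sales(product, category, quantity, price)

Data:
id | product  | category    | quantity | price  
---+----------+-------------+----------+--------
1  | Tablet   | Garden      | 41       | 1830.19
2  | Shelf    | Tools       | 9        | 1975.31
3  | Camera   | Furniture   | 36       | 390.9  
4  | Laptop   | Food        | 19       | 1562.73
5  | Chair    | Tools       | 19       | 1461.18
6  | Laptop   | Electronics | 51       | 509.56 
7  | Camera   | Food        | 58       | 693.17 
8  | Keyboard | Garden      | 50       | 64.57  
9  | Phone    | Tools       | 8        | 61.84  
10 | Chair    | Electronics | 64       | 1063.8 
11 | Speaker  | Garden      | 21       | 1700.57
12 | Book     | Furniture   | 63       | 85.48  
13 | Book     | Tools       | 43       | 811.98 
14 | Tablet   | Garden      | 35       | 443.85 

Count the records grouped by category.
SELECT category, COUNT(*) as count
FROM sales
GROUP BY category

Result:
  Electronics: 2
  Food: 2
  Furniture: 2
  Garden: 4
  Tools: 4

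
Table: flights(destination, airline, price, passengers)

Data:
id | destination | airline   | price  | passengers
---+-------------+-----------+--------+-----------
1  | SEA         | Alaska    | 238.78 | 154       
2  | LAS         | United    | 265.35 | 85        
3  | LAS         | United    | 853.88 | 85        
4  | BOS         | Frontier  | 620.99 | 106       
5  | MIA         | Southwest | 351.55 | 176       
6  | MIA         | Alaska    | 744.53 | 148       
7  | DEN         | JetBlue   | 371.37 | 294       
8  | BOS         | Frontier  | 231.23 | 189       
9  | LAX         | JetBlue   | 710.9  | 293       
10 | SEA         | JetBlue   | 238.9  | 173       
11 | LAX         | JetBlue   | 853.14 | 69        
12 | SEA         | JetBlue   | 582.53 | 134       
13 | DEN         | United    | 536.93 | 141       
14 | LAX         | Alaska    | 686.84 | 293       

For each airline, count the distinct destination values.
SELECT airline, COUNT(DISTINCT destination)
FROM flights
GROUP BY airline

Result:
  Alaska: 3 distinct
  Frontier: 1 distinct
  JetBlue: 3 distinct
  Southwest: 1 distinct
  United: 2 distinct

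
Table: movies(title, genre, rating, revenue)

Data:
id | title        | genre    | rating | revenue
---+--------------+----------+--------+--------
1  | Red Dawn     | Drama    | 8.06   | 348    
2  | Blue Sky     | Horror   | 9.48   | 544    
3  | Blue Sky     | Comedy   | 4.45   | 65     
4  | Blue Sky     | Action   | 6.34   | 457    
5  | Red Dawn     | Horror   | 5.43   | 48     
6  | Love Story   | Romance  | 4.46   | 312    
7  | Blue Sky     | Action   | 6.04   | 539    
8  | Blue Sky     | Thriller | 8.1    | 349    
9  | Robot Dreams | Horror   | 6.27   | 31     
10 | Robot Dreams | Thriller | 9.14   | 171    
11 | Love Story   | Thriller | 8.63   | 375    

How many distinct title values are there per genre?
SELECT genre, COUNT(DISTINCT title)
FROM movies
GROUP BY genre

Result:
  Action: 1 distinct
  Comedy: 1 distinct
  Drama: 1 distinct
  Horror: 3 distinct
  Romance: 1 distinct
  Thriller: 3 distinct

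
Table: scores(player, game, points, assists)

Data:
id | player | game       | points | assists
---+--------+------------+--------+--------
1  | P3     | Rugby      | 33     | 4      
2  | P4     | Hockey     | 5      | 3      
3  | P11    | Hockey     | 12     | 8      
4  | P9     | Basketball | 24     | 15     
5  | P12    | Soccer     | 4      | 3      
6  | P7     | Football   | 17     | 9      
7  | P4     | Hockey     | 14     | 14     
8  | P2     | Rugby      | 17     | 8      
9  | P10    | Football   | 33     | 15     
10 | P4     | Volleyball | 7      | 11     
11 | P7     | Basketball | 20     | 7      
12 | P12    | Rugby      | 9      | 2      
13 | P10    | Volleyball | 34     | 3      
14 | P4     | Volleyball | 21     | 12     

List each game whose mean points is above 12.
SELECT game, AVG(points)
FROM scores
GROUP BY game
HAVING AVG(points) > 12

Result:
  Basketball: avg=22.00
  Football: avg=25.00
  Rugby: avg=19.67
  Volleyball: avg=20.67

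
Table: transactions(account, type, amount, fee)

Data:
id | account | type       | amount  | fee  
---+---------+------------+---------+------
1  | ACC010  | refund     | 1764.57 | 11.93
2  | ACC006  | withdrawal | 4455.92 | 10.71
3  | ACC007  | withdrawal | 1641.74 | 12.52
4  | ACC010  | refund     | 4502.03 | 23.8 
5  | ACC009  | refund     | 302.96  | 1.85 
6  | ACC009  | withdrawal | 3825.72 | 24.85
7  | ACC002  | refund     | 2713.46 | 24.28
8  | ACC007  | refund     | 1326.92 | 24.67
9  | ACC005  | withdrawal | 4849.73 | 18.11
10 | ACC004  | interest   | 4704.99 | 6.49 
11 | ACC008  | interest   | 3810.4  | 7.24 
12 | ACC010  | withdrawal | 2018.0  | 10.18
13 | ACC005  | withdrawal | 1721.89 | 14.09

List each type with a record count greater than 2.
SELECT type, COUNT(*) as cnt
FROM transactions
GROUP BY type
HAVING COUNT(*) > 2

Result:
  refund: 5
  withdrawal: 6

Note: HAVING filters groups after aggregation, WHERE filters rows before.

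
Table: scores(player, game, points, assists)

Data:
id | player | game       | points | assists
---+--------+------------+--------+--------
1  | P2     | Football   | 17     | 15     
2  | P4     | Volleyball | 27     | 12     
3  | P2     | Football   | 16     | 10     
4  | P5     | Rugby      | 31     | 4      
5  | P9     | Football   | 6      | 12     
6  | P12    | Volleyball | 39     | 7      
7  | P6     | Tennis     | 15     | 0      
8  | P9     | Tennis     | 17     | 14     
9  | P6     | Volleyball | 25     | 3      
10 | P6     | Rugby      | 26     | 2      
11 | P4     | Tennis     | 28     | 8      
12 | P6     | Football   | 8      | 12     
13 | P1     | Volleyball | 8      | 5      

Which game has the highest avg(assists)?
SELECT game, AVG(assists) as val
FROM scores
GROUP BY game
ORDER BY val DESC
LIMIT 1

Result: Football with avg(assists) = 12.25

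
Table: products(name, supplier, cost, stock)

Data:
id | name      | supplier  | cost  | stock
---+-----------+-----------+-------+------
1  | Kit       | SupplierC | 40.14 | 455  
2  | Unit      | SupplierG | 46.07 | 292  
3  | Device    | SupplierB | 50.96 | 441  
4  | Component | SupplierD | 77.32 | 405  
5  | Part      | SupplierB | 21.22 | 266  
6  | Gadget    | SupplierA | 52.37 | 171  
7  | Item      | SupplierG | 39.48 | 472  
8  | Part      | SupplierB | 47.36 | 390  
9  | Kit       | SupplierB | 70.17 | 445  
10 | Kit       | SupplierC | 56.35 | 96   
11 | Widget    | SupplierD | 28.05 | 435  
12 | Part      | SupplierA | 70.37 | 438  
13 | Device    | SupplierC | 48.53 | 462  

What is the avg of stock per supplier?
SELECT supplier, AVG(stock) as result
FROM products
GROUP BY supplier

Result:
  SupplierA: 304.50
  SupplierB: 385.50
  SupplierC: 337.67
  SupplierD: 420.00
  SupplierG: 382.00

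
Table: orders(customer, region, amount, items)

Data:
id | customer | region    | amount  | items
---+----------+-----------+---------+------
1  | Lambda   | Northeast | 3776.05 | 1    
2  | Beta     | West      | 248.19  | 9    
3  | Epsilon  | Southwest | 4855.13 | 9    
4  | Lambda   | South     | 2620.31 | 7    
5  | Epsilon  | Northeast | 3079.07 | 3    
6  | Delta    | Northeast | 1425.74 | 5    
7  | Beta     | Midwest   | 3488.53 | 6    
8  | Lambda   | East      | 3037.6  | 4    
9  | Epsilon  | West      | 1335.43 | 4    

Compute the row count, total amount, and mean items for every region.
SELECT region,
       COUNT(*) as cnt,
       SUM(amount) as total_amount,
       AVG(items) as avg_items
FROM orders
GROUP BY region

Result:
  East: 1 records, 3037.60 total amount, 4.00 avg items
  Midwest: 1 records, 3488.53 total amount, 6.00 avg items
  Northeast: 3 records, 8280.86 total amount, 3.00 avg items
  South: 1 records, 2620.31 total amount, 7.00 avg items
  Southwest: 1 records, 4855.13 total amount, 9.00 avg items
  West: 2 records, 1583.62 total amount, 6.50 avg items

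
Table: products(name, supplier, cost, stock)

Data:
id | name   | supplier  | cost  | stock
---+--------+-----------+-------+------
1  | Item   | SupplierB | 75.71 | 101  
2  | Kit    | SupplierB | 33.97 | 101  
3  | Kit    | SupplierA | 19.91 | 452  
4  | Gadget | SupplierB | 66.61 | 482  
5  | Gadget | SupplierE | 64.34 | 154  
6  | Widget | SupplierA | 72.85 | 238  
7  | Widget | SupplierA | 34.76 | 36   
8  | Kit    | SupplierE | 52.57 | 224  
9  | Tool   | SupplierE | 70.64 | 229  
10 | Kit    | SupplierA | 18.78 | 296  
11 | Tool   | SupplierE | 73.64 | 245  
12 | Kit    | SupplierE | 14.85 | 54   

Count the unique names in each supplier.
SELECT supplier, COUNT(DISTINCT name)
FROM products
GROUP BY supplier

Result:
  SupplierA: 2 distinct
  SupplierB: 3 distinct
  SupplierE: 3 distinct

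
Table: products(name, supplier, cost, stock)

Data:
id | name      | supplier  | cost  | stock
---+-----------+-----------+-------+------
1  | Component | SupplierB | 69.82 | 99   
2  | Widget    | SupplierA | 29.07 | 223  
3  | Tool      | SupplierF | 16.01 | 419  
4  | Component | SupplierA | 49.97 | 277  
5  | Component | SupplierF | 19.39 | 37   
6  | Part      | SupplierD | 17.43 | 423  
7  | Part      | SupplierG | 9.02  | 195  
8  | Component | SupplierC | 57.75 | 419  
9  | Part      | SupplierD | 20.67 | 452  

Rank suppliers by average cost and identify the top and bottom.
SELECT supplier, AVG(cost)
FROM products
GROUP BY supplier
ORDER BY AVG(cost)

All groups:
  SupplierG: 9.02
  SupplierF: 17.70
  SupplierD: 19.05
  SupplierA: 39.52
  SupplierC: 57.75
  SupplierB: 69.82

Highest: SupplierB (69.82)
Lowest: SupplierG (9.02)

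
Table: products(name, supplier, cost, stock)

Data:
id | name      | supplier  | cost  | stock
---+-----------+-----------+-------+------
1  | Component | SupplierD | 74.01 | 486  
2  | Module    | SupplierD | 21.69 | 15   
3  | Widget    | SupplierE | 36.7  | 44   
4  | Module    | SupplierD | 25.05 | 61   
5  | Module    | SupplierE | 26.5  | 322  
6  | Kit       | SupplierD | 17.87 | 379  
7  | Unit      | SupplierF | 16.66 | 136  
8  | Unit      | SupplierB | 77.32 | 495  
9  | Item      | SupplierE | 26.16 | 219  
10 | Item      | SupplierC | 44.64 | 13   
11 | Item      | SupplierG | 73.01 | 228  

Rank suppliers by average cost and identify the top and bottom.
SELECT supplier, AVG(cost)
FROM products
GROUP BY supplier
ORDER BY AVG(cost)

All groups:
  SupplierF: 16.66
  SupplierE: 29.79
  SupplierD: 34.66
  SupplierC: 44.64
  SupplierG: 73.01
  SupplierB: 77.32

Highest: SupplierB (77.32)
Lowest: SupplierF (16.66)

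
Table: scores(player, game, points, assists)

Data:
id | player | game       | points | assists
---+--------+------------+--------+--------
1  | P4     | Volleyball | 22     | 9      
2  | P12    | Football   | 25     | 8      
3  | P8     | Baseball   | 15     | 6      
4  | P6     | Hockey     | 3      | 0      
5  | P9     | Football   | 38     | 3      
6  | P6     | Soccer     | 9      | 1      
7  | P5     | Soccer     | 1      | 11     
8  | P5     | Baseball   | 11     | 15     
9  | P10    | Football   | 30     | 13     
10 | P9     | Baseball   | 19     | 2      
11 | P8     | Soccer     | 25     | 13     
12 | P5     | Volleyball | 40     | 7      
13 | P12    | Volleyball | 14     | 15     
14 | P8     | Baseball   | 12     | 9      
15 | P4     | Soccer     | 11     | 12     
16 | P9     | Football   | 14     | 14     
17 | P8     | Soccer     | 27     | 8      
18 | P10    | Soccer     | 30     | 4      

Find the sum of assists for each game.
SELECT game, SUM(assists) as result
FROM scores
GROUP BY game

Result:
  Baseball: 32
  Football: 38
  Hockey: 0
  Soccer: 49
  Volleyball: 31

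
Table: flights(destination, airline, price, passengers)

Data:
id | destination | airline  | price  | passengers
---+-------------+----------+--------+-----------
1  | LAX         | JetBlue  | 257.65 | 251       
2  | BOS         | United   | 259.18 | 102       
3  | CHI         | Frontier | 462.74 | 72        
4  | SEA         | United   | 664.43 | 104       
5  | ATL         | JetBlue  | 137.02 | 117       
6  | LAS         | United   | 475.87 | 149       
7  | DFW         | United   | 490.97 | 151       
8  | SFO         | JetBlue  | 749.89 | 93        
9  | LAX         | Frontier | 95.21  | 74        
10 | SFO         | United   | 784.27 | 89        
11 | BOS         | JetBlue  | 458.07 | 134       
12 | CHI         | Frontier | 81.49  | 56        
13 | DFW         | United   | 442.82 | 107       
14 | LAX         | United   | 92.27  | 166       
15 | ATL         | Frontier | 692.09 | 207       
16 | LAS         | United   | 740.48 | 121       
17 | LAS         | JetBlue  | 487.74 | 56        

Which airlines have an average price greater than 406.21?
SELECT airline, AVG(price)
FROM flights
GROUP BY airline
HAVING AVG(price) > 406.21

Result:
  JetBlue: avg=418.07
  United: avg=493.79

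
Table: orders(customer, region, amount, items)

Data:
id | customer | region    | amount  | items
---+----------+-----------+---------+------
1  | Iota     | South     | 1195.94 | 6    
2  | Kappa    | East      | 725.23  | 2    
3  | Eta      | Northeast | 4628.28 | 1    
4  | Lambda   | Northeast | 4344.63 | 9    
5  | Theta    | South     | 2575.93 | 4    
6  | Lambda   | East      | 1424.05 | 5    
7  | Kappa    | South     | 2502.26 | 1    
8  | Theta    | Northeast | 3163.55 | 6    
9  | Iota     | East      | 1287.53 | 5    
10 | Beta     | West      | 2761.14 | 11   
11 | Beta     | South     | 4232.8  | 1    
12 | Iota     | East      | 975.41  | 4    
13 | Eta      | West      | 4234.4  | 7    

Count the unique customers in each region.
SELECT region, COUNT(DISTINCT customer)
FROM orders
GROUP BY region

Result:
  East: 3 distinct
  Northeast: 3 distinct
  South: 4 distinct
  West: 2 distinct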